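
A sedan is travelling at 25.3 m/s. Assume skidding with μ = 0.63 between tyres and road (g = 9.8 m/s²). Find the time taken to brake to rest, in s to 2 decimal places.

Braking time ≈ 4.10 s

a = μg = 0.63 × 9.8 = 6.174 m/s².
Braking time = v/a = 25.3000 / 6.174 = 4.098 s.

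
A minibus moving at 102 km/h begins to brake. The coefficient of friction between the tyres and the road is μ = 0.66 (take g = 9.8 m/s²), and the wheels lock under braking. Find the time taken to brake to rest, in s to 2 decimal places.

102 km/h ÷ 3.6 = 28.3333 m/s.
a = μg = 0.66 × 9.8 = 6.468 m/s².
Braking time = v/a = 28.3333 / 6.468 = 4.381 s.

Braking time ≈ 4.38 s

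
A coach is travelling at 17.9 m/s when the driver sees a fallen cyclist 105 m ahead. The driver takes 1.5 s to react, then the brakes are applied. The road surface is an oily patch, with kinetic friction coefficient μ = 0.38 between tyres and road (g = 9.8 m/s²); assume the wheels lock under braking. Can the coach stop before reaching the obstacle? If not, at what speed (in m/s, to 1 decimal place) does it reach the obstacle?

Yes — it stops about 35.1 m short of the obstacle, so it never reaches it

a = μg = 0.38 × 9.8 = 3.724 m/s².
Reaction distance = 17.9000 × 1.5 = 26.850 m.
Braking distance = v²/(2a) = 320.410 / 7.448 = 43.020 m.
Total stopping distance = 26.850 + 43.020 = 69.870 m, vs 105 m available — it stops with 105 − 69.870 = 35.130 m to spare.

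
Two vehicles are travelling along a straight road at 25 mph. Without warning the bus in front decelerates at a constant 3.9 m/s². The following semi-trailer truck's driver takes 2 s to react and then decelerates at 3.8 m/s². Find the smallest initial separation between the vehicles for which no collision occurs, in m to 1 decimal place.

25 mph × 0.44704 = 11.1760 m/s.
Leader travels v²/(2a_L) = 124.903 / 7.800 = 16.013 m before stopping.
Follower covers v·t_r = 11.1760 × 2 = 22.352 m while reacting, then v²/(2a_F) = 124.903 / 7.600 = 16.435 m while braking, for a total of 22.352 + 16.435 = 38.787 m.
Since a_F ≤ a_L and the follower starts braking later, the follower is never slower than the leader, so the closest approach is when both have stopped.
Minimum gap = 38.787 − 16.013 = 22.774 m.

Minimum gap ≈ 22.8 m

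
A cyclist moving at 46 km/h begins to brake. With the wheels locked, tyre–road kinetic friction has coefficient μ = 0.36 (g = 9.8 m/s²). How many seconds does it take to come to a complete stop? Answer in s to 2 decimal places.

Braking time ≈ 3.62 s

46 km/h ÷ 3.6 = 12.7778 m/s.
a = μg = 0.36 × 9.8 = 3.528 m/s².
Braking time = v/a = 12.7778 / 3.528 = 3.622 s.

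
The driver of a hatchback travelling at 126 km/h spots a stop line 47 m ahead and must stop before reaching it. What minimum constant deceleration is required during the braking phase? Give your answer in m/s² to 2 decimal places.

126 km/h ÷ 3.6 = 35.0000 m/s.
v² = 2a·d ⇒ a = v²/(2d) = 35.0000² / (2 × 47.000) = 1225.000 / 94.000 = 13.0319 m/s².

Required deceleration ≈ 13.03 m/s²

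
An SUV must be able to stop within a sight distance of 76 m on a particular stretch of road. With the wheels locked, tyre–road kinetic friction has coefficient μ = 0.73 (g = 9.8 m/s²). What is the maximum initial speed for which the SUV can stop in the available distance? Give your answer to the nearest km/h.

Maximum speed ≈ 119 km/h

a = μg = 0.73 × 9.8 = 7.154 m/s².
v²/(2a) = d ⇒ v = √(2 × 7.154 × 76) = √1087.41 = 32.9759 m/s.
32.9759 m/s × 3.6 = 118.713 km/h.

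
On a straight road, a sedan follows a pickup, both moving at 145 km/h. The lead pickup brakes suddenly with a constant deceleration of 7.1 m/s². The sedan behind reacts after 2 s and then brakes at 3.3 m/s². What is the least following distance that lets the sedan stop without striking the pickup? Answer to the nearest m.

145 km/h ÷ 3.6 = 40.2778 m/s.
Leader travels v²/(2a_L) = 1622.301 / 14.200 = 114.247 m before stopping.
Follower covers v·t_r = 40.2778 × 2 = 80.556 m while reacting, then v²/(2a_F) = 1622.301 / 6.600 = 245.803 m while braking, for a total of 80.556 + 245.803 = 326.359 m.
Since a_F ≤ a_L and the follower starts braking later, the follower is never slower than the leader, so the closest approach is when both have stopped.
Minimum gap = 326.359 − 114.247 = 212.112 m.

Minimum gap ≈ 212 m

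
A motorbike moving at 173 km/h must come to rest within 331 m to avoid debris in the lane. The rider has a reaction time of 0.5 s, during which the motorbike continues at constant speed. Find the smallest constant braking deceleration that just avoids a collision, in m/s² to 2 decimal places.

173 km/h ÷ 3.6 = 48.0556 m/s.
Distance covered during reaction = 48.0556 × 0.5 = 24.028 m.
Distance available for braking: 331 − 24.028 = 306.972 m.
v² = 2a·d ⇒ a = v²/(2d) = 48.0556² / (2 × 306.972) = 2309.341 / 613.944 = 3.7615 m/s².

Required deceleration ≈ 3.76 m/s²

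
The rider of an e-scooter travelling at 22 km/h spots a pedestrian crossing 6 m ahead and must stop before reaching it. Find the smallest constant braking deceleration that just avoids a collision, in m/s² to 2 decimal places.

Required deceleration ≈ 3.11 m/s²

22 km/h ÷ 3.6 = 6.1111 m/s.
v² = 2a·d ⇒ a = v²/(2d) = 6.1111² / (2 × 6.000) = 37.346 / 12.000 = 3.1122 m/s².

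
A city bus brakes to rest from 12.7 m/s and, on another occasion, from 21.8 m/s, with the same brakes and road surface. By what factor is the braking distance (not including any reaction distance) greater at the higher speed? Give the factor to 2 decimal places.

Braking distance d = v²/(2a), so with a fixed, d ∝ v².
Factor = (21.8/12.7)² = 1.7165² = 2.9464.

Factor ≈ 2.95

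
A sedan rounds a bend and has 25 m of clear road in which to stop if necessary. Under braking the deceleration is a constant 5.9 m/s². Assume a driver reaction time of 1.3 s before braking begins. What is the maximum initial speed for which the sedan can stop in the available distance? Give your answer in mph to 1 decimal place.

Stopping distance: v·t_r + v²/(2a) = 25 with t_r = 1.3 s and a = 5.900 m/s².
So v² + 15.340 v − 295.00 = 0.
Positive root: v = −a·t_r + √((a·t_r)² + 2a·d) = −7.670 + √(58.829 + 295.00) = 11.1403 m/s.
11.1403 m/s ÷ 0.44704 = 24.920 mph.

Maximum speed ≈ 24.9 mph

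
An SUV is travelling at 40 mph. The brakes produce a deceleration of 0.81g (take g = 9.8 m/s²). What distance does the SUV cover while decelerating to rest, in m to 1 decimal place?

40 mph × 0.44704 = 17.8816 m/s.
a = 0.81 × 9.8 = 7.938 m/s².
Braking distance = v²/(2a) = 17.8816² / (2 × 7.938) = 319.752 / 15.876 = 20.141 m.

Braking distance ≈ 20.1 m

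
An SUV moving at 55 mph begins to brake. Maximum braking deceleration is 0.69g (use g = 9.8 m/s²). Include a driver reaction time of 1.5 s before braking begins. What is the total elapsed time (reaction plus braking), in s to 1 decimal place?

Total time ≈ 5.1 s

55 mph × 0.44704 = 24.5872 m/s.
a = 0.69 × 9.8 = 6.762 m/s².
Braking time = v/a = 24.5872 / 6.762 = 3.636 s.
Total = 1.5 + 3.636 = 5.136 s.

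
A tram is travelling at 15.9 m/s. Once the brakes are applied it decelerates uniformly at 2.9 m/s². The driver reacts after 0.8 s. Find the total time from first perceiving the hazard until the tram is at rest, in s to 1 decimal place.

Braking time = v/a = 15.9000 / 2.900 = 5.483 s.
Total = 0.8 + 5.483 = 6.283 s.

Total time ≈ 6.3 s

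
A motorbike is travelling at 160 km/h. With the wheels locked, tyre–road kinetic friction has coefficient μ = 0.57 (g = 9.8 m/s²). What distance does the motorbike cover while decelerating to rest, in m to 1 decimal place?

Braking distance ≈ 176.8 m

160 km/h ÷ 3.6 = 44.4444 m/s.
a = μg = 0.57 × 9.8 = 5.586 m/s².
Braking distance = v²/(2a) = 44.4444² / (2 × 5.586) = 1975.305 / 11.172 = 176.809 m.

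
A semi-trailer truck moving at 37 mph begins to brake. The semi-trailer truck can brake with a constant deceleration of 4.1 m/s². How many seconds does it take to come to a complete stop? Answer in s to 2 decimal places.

37 mph × 0.44704 = 16.5405 m/s.
Braking time = v/a = 16.5405 / 4.100 = 4.034 s.

Braking time ≈ 4.03 s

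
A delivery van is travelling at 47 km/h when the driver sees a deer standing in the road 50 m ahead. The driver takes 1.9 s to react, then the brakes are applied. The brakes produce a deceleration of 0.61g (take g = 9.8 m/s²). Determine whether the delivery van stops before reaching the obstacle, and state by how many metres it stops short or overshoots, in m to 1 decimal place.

47 km/h ÷ 3.6 = 13.0556 m/s.
a = 0.61 × 9.8 = 5.978 m/s².
Reaction distance = 13.0556 × 1.9 = 24.806 m.
Braking distance = v²/(2a) = 170.449 / 11.956 = 14.256 m.
Total stopping distance = 24.806 + 14.256 = 39.062 m, vs 50 m available — it stops with 50 − 39.062 = 10.938 m to spare.

Yes — it stops 10.9 m short of the obstacle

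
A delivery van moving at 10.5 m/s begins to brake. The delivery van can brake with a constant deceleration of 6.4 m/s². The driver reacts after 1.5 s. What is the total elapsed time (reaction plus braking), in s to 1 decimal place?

Braking time = v/a = 10.5000 / 6.400 = 1.641 s.
Total = 1.5 + 1.641 = 3.141 s.

Total time ≈ 3.1 s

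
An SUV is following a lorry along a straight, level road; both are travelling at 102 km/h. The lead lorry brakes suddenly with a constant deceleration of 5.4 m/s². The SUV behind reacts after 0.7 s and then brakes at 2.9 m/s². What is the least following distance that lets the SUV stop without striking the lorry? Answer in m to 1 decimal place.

102 km/h ÷ 3.6 = 28.3333 m/s.
Leader travels v²/(2a_L) = 802.776 / 10.800 = 74.331 m before stopping.
Follower covers v·t_r = 28.3333 × 0.7 = 19.833 m while reacting, then v²/(2a_F) = 802.776 / 5.800 = 138.410 m while braking, for a total of 19.833 + 138.410 = 158.243 m.
Since a_F ≤ a_L and the follower starts braking later, the follower is never slower than the leader, so the closest approach is when both have stopped.
Minimum gap = 158.243 − 74.331 = 83.912 m.

Minimum gap ≈ 83.9 m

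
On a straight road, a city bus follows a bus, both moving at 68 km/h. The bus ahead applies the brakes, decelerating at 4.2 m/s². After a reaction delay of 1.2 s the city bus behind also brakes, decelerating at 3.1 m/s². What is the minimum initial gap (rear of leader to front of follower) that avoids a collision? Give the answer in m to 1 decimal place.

Minimum gap ≈ 37.7 m

68 km/h ÷ 3.6 = 18.8889 m/s.
Leader travels v²/(2a_L) = 356.791 / 8.400 = 42.475 m before stopping.
Follower covers v·t_r = 18.8889 × 1.2 = 22.667 m while reacting, then v²/(2a_F) = 356.791 / 6.200 = 57.547 m while braking, for a total of 22.667 + 57.547 = 80.214 m.
Since a_F ≤ a_L and the follower starts braking later, the follower is never slower than the leader, so the closest approach is when both have stopped.
Minimum gap = 80.214 − 42.475 = 37.739 m.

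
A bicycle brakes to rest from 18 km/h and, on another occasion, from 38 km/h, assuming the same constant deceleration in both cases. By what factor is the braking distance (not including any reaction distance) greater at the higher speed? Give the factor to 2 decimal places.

Braking distance d = v²/(2a), so with a fixed, d ∝ v².
Factor = (38/18)² = 2.1111² = 4.4567.

Factor ≈ 4.46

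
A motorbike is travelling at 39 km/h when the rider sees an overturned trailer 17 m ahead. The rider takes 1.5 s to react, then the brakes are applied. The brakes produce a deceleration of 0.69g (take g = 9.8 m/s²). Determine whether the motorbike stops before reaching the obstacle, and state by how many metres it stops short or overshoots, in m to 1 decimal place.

39 km/h ÷ 3.6 = 10.8333 m/s.
a = 0.69 × 9.8 = 6.762 m/s².
Reaction distance = 10.8333 × 1.5 = 16.250 m.
Braking distance = v²/(2a) = 117.360 / 13.524 = 8.678 m.
Total stopping distance = 16.250 + 8.678 = 24.928 m, vs 17 m available — it cannot stop in time and overshoots by 24.928 − 17 = 7.928 m.

No — it overshoots by 7.9 m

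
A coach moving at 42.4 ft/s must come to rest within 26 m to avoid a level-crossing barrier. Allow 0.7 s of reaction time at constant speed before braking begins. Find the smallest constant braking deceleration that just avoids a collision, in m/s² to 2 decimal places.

42.4 ft/s × 0.3048 = 12.9235 m/s.
Distance covered during reaction = 12.9235 × 0.7 = 9.046 m.
Distance available for braking: 26 − 9.046 = 16.954 m.
v² = 2a·d ⇒ a = v²/(2d) = 12.9235² / (2 × 16.954) = 167.017 / 33.908 = 4.9256 m/s².

Required deceleration ≈ 4.93 m/s²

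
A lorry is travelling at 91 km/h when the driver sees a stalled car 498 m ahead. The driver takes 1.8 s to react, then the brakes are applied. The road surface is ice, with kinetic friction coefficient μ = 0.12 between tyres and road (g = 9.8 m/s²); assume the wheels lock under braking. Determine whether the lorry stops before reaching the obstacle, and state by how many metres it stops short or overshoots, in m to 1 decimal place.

91 km/h ÷ 3.6 = 25.2778 m/s.
a = μg = 0.12 × 9.8 = 1.176 m/s².
Reaction distance = 25.2778 × 1.8 = 45.500 m.
Braking distance = v²/(2a) = 638.967 / 2.352 = 271.670 m.
Total stopping distance = 45.500 + 271.670 = 317.170 m, vs 498 m available — it stops with 498 − 317.170 = 180.830 m to spare.

Yes — it stops 180.8 m short of the obstacle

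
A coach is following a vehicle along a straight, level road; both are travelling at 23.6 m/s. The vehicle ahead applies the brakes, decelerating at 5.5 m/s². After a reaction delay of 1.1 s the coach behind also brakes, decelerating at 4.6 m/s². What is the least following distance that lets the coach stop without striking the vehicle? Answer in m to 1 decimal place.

Minimum gap ≈ 35.9 m

Leader travels v²/(2a_L) = 556.960 / 11.000 = 50.633 m before stopping.
Follower covers v·t_r = 23.6000 × 1.1 = 25.960 m while reacting, then v²/(2a_F) = 556.960 / 9.200 = 60.539 m while braking, for a total of 25.960 + 60.539 = 86.499 m.
Since a_F ≤ a_L and the follower starts braking later, the follower is never slower than the leader, so the closest approach is when both have stopped.
Minimum gap = 86.499 − 50.633 = 35.866 m.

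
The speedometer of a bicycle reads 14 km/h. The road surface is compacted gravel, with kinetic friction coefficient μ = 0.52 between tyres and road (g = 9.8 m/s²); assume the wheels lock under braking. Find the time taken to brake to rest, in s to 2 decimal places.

14 km/h ÷ 3.6 = 3.8889 m/s.
a = μg = 0.52 × 9.8 = 5.096 m/s².
Braking time = v/a = 3.8889 / 5.096 = 0.763 s.

Braking time ≈ 0.76 s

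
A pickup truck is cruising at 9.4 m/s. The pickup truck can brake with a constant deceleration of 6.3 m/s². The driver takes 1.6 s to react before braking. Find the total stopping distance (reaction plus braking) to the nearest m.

Reaction distance = v·t_r = 9.4000 × 1.6 = 15.040 m.
Braking distance = v²/(2a) = 9.4000² / (2 × 6.300) = 88.360 / 12.600 = 7.013 m.
Total = 15.040 + 7.013 = 22.053 m.

Total stopping distance ≈ 22 m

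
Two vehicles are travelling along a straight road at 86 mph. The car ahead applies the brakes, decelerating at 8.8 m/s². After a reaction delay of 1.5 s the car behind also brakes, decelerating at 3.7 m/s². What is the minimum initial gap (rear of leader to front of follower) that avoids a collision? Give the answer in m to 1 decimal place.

86 mph × 0.44704 = 38.4454 m/s.
Leader travels v²/(2a_L) = 1478.049 / 17.600 = 83.980 m before stopping.
Follower covers v·t_r = 38.4454 × 1.5 = 57.668 m while reacting, then v²/(2a_F) = 1478.049 / 7.400 = 199.736 m while braking, for a total of 57.668 + 199.736 = 257.404 m.
Since a_F ≤ a_L and the follower starts braking later, the follower is never slower than the leader, so the closest approach is when both have stopped.
Minimum gap = 257.404 − 83.980 = 173.424 m.

Minimum gap ≈ 173.4 m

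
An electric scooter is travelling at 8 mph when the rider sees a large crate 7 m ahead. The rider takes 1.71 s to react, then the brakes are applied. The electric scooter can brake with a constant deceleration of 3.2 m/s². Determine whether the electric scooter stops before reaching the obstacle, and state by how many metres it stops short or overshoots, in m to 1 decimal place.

8 mph × 0.44704 = 3.5763 m/s.
Reaction distance = 3.5763 × 1.71 = 6.115 m.
Braking distance = v²/(2a) = 12.790 / 6.400 = 1.998 m.
Total stopping distance = 6.115 + 1.998 = 8.113 m, vs 7 m available — it cannot stop in time and overshoots by 8.113 − 7 = 1.113 m.

No — it overshoots by 1.1 m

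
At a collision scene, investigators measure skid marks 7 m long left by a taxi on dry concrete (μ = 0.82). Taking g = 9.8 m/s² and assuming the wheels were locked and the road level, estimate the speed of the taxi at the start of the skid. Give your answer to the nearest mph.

Deceleration a = μg = 0.82 × 9.8 = 8.036 m/s².
v = √(2a·d) = √(2 × 8.036 × 7) = √112.504 = 10.6068 m/s.
= 10.6068 ÷ 0.44704 = 23.727 mph.

Initial speed ≈ 24 mph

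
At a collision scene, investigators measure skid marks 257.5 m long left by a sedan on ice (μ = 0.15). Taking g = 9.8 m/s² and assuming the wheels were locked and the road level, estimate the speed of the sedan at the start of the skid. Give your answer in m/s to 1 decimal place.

Initial speed ≈ 27.5 m/s

Deceleration a = μg = 0.15 × 9.8 = 1.470 m/s².
v = √(2a·d) = √(2 × 1.470 × 257.5) = √757.050 = 27.5145 m/s.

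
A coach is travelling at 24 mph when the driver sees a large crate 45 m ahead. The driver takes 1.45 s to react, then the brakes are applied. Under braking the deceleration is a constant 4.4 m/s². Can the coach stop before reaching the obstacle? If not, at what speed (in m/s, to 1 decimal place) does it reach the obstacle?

Yes — it stops about 16.4 m short of the obstacle, so it never reaches it

24 mph × 0.44704 = 10.7290 m/s.
Reaction distance = 10.7290 × 1.45 = 15.557 m.
Braking distance = v²/(2a) = 115.111 / 8.800 = 13.081 m.
Total stopping distance = 15.557 + 13.081 = 28.638 m, vs 45 m available — it stops with 45 − 28.638 = 16.362 m to spare.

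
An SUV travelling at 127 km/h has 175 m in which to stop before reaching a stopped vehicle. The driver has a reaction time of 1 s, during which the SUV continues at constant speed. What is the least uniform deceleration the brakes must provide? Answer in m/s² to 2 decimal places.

Required deceleration ≈ 4.45 m/s²

127 km/h ÷ 3.6 = 35.2778 m/s.
Distance covered during reaction = 35.2778 × 1 = 35.278 m.
Distance available for braking: 175 − 35.278 = 139.722 m.
v² = 2a·d ⇒ a = v²/(2d) = 35.2778² / (2 × 139.722) = 1244.523 / 279.444 = 4.4536 m/s².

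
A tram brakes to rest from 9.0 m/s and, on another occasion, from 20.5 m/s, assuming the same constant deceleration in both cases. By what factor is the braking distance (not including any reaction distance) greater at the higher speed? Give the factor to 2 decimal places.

Braking distance d = v²/(2a), so with a fixed, d ∝ v².
Factor = (20.5/9.0)² = 2.2778² = 5.1884.

Factor ≈ 5.19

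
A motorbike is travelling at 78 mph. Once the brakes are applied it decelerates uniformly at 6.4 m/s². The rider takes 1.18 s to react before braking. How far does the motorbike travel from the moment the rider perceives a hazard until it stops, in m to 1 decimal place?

Total stopping distance ≈ 136.1 m

78 mph × 0.44704 = 34.8691 m/s.
Reaction distance = v·t_r = 34.8691 × 1.18 = 41.146 m.
Braking distance = v²/(2a) = 34.8691² / (2 × 6.400) = 1215.854 / 12.800 = 94.989 m.
Total = 41.146 + 94.989 = 136.135 m.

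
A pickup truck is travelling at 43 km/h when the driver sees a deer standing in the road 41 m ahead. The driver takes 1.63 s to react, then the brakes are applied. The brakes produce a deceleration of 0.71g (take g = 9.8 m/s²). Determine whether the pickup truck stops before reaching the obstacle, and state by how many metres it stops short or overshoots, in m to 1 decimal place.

Yes — it stops 11.3 m short of the obstacle

43 km/h ÷ 3.6 = 11.9444 m/s.
a = 0.71 × 9.8 = 6.958 m/s².
Reaction distance = 11.9444 × 1.63 = 19.469 m.
Braking distance = v²/(2a) = 142.669 / 13.916 = 10.252 m.
Total stopping distance = 19.469 + 10.252 = 29.721 m, vs 41 m available — it stops with 41 − 29.721 = 11.279 m to spare.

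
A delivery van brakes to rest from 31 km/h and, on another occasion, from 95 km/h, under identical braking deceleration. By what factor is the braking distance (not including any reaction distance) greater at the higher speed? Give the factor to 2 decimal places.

Braking distance d = v²/(2a), so with a fixed, d ∝ v².
Factor = (95/31)² = 3.0645² = 9.3912.

Factor ≈ 9.39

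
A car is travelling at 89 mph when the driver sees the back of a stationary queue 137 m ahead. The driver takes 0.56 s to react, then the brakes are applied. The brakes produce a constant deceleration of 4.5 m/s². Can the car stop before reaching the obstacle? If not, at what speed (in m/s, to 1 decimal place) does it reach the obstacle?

89 mph × 0.44704 = 39.7866 m/s.
Reaction distance = 39.7866 × 0.56 = 22.280 m.
Braking distance needed to stop: v²/(2a) = 1582.974 / 9.000 = 175.886 m, so total needed = 22.280 + 175.886 = 198.166 m > 137 m — it cannot stop.
Distance remaining when braking begins: 137 − 22.280 = 114.720 m.
v² = v₀² − 2a·d = 1582.974 − 2 × 4.500 × 114.720 = 550.494 m²/s².
v = √550.494 = 23.463 m/s.

No — it strikes the obstacle at 23.5 m/s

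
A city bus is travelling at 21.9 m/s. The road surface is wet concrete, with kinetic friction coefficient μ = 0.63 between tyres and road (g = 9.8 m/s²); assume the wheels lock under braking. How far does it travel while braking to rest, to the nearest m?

a = μg = 0.63 × 9.8 = 6.174 m/s².
Braking distance = v²/(2a) = 21.9000² / (2 × 6.174) = 479.610 / 12.348 = 38.841 m.

Braking distance ≈ 39 m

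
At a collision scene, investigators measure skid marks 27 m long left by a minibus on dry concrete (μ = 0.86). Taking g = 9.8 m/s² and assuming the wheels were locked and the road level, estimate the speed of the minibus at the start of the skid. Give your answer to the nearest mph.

Initial speed ≈ 48 mph

Deceleration a = μg = 0.86 × 9.8 = 8.428 m/s².
v = √(2a·d) = √(2 × 8.428 × 27) = √455.112 = 21.3334 m/s.
= 21.3334 ÷ 0.44704 = 47.721 mph.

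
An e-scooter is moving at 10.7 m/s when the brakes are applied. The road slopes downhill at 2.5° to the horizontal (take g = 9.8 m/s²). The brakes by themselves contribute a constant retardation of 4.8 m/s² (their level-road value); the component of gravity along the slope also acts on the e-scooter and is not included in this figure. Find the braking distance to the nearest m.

Braking distance ≈ 13 m

Gravity along the downhill slope reduces the braking deceleration: a_eff = 4.800 − 9.8·sin 2.5° = 4.800 − 0.427 = 4.373 m/s².
Braking distance = v²/(2a) = 10.7000² / (2 × 4.373) = 114.490 / 8.746 = 13.091 m.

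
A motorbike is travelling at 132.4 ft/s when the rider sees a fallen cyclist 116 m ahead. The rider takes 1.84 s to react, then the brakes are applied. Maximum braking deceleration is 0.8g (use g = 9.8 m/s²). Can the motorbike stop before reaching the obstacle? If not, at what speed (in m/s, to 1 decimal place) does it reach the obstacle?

132.4 ft/s × 0.3048 = 40.3555 m/s.
a = 0.8 × 9.8 = 7.840 m/s².
Reaction distance = 40.3555 × 1.84 = 74.254 m.
Braking distance needed to stop: v²/(2a) = 1628.566 / 15.680 = 103.863 m, so total needed = 74.254 + 103.863 = 178.117 m > 116 m — it cannot stop.
Distance remaining when braking begins: 116 − 74.254 = 41.746 m.
v² = v₀² − 2a·d = 1628.566 − 2 × 7.840 × 41.746 = 973.989 m²/s².
v = √973.989 = 31.209 m/s.

No — it strikes the obstacle at 31.2 m/s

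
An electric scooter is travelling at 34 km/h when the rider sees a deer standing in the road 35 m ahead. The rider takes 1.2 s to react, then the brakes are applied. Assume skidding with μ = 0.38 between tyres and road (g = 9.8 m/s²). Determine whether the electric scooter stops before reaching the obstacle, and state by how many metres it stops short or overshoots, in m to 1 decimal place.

34 km/h ÷ 3.6 = 9.4444 m/s.
a = μg = 0.38 × 9.8 = 3.724 m/s².
Reaction distance = 9.4444 × 1.2 = 11.333 m.
Braking distance = v²/(2a) = 89.197 / 7.448 = 11.976 m.
Total stopping distance = 11.333 + 11.976 = 23.309 m, vs 35 m available — it stops with 35 − 23.309 = 11.691 m to spare.

Yes — it stops 11.7 m short of the obstacle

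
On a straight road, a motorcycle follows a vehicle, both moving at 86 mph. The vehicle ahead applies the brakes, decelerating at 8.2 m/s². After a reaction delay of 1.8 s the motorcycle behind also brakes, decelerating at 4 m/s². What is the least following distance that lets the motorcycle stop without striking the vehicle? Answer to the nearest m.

Minimum gap ≈ 164 m

86 mph × 0.44704 = 38.4454 m/s.
Leader travels v²/(2a_L) = 1478.049 / 16.400 = 90.125 m before stopping.
Follower covers v·t_r = 38.4454 × 1.8 = 69.202 m while reacting, then v²/(2a_F) = 1478.049 / 8.000 = 184.756 m while braking, for a total of 69.202 + 184.756 = 253.958 m.
Since a_F ≤ a_L and the follower starts braking later, the follower is never slower than the leader, so the closest approach is when both have stopped.
Minimum gap = 253.958 − 90.125 = 163.833 m.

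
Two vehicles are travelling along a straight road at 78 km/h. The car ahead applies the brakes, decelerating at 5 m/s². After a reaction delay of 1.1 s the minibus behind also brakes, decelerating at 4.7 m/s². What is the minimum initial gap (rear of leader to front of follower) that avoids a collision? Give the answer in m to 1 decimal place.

78 km/h ÷ 3.6 = 21.6667 m/s.
Leader travels v²/(2a_L) = 469.446 / 10.000 = 46.945 m before stopping.
Follower covers v·t_r = 21.6667 × 1.1 = 23.833 m while reacting, then v²/(2a_F) = 469.446 / 9.400 = 49.941 m while braking, for a total of 23.833 + 49.941 = 73.774 m.
Since a_F ≤ a_L and the follower starts braking later, the follower is never slower than the leader, so the closest approach is when both have stopped.
Minimum gap = 73.774 − 46.945 = 26.829 m.

Minimum gap ≈ 26.8 m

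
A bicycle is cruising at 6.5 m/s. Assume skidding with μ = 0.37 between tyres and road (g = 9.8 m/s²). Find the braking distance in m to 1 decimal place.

a = μg = 0.37 × 9.8 = 3.626 m/s².
Braking distance = v²/(2a) = 6.5000² / (2 × 3.626) = 42.250 / 7.252 = 5.826 m.

Braking distance ≈ 5.8 m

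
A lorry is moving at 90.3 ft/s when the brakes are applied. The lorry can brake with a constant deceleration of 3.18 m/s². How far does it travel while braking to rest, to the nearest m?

90.3 ft/s × 0.3048 = 27.5234 m/s.
Braking distance = v²/(2a) = 27.5234² / (2 × 3.180) = 757.538 / 6.360 = 119.110 m.

Braking distance ≈ 119 m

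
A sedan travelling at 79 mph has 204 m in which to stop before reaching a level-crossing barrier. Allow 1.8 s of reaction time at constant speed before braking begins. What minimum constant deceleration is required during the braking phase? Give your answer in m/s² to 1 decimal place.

Required deceleration ≈ 4.4 m/s²

79 mph × 0.44704 = 35.3162 m/s.
Distance covered during reaction = 35.3162 × 1.8 = 63.569 m.
Distance available for braking: 204 − 63.569 = 140.431 m.
v² = 2a·d ⇒ a = v²/(2d) = 35.3162² / (2 × 140.431) = 1247.234 / 280.862 = 4.4407 m/s².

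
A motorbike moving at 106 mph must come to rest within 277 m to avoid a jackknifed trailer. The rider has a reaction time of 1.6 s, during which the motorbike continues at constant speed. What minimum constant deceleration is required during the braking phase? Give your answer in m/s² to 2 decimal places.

Required deceleration ≈ 5.58 m/s²

106 mph × 0.44704 = 47.3862 m/s.
Distance covered during reaction = 47.3862 × 1.6 = 75.818 m.
Distance available for braking: 277 − 75.818 = 201.182 m.
v² = 2a·d ⇒ a = v²/(2d) = 47.3862² / (2 × 201.182) = 2245.452 / 402.364 = 5.5806 m/s².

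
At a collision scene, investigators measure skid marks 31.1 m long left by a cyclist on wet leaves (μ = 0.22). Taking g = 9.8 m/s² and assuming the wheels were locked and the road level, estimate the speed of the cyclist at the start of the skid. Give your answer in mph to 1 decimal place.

Initial speed ≈ 25.9 mph

Deceleration a = μg = 0.22 × 9.8 = 2.156 m/s².
v = √(2a·d) = √(2 × 2.156 × 31.1) = √134.103 = 11.5803 m/s.
= 11.5803 ÷ 0.44704 = 25.904 mph.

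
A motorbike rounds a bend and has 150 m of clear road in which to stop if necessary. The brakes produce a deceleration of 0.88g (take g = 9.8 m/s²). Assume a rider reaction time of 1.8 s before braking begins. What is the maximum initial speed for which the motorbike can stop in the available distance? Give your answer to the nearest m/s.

Maximum speed ≈ 38 m/s

a = 0.88 × 9.8 = 8.624 m/s².
Stopping distance: v·t_r + v²/(2a) = 150 with t_r = 1.8 s and a = 8.624 m/s².
So v² + 31.046 v − 2587.20 = 0.
Positive root: v = −a·t_r + √((a·t_r)² + 2a·d) = −15.523 + √(240.964 + 2587.20) = 37.6575 m/s.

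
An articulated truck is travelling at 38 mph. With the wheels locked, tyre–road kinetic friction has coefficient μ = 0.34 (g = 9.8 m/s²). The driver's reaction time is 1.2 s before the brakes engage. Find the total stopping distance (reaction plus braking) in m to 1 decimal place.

38 mph × 0.44704 = 16.9875 m/s.
a = μg = 0.34 × 9.8 = 3.332 m/s².
Reaction distance = v·t_r = 16.9875 × 1.2 = 20.385 m.
Braking distance = v²/(2a) = 16.9875² / (2 × 3.332) = 288.575 / 6.664 = 43.304 m.
Total = 20.385 + 43.304 = 63.689 m.

Total stopping distance ≈ 63.7 m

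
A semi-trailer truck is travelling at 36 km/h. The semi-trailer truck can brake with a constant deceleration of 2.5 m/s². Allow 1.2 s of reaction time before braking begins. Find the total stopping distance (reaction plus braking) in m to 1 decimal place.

36 km/h ÷ 3.6 = 10.0000 m/s.
Reaction distance = v·t_r = 10.0000 × 1.2 = 12.000 m.
Braking distance = v²/(2a) = 10.0000² / (2 × 2.500) = 100.000 / 5.000 = 20.000 m.
Total = 12.000 + 20.000 = 32.000 m.

Total stopping distance ≈ 32.0 m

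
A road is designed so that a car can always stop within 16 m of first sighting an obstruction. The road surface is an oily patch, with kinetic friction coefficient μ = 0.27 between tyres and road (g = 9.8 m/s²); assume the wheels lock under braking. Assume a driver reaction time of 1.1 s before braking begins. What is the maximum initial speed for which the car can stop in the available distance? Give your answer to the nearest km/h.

a = μg = 0.27 × 9.8 = 2.646 m/s².
Stopping distance: v·t_r + v²/(2a) = 16 with t_r = 1.1 s and a = 2.646 m/s².
So v² + 5.821 v − 84.67 = 0.
Positive root: v = −a·t_r + √((a·t_r)² + 2a·d) = −2.911 + √(8.474 + 84.67) = 6.7401 m/s.
6.7401 m/s × 3.6 = 24.264 km/h.

Maximum speed ≈ 24 km/h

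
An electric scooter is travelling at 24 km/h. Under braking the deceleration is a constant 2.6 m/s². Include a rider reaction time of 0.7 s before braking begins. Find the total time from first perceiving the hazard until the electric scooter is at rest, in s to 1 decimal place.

24 km/h ÷ 3.6 = 6.6667 m/s.
Braking time = v/a = 6.6667 / 2.600 = 2.564 s.
Total = 0.7 + 2.564 = 3.264 s.

Total time ≈ 3.3 s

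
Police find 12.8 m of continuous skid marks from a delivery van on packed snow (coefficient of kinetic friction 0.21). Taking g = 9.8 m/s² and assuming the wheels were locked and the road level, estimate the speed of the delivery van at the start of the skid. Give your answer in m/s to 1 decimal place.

Initial speed ≈ 7.3 m/s

Deceleration a = μg = 0.21 × 9.8 = 2.058 m/s².
v = √(2a·d) = √(2 × 2.058 × 12.8) = √52.685 = 7.2584 m/s.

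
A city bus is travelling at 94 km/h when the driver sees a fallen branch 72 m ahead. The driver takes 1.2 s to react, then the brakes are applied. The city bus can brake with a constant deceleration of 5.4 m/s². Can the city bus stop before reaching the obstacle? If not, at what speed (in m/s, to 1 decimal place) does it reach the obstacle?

No — it strikes the obstacle at 15.6 m/s

94 km/h ÷ 3.6 = 26.1111 m/s.
Reaction distance = 26.1111 × 1.2 = 31.333 m.
Braking distance needed to stop: v²/(2a) = 681.790 / 10.800 = 63.129 m, so total needed = 31.333 + 63.129 = 94.462 m > 72 m — it cannot stop.
Distance remaining when braking begins: 72 − 31.333 = 40.667 m.
v² = v₀² − 2a·d = 681.790 − 2 × 5.400 × 40.667 = 242.586 m²/s².
v = √242.586 = 15.575 m/s.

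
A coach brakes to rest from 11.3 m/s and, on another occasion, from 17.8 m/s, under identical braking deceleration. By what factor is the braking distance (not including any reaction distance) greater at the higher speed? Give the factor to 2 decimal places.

Braking distance d = v²/(2a), so with a fixed, d ∝ v².
Factor = (17.8/11.3)² = 1.5752² = 2.4813.

Factor ≈ 2.48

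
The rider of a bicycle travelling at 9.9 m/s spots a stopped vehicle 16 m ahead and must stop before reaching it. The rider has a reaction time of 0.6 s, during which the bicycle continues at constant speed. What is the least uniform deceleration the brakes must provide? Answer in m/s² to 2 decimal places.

Required deceleration ≈ 4.87 m/s²

Distance covered during reaction = 9.9000 × 0.6 = 5.940 m.
Distance available for braking: 16 − 5.940 = 10.060 m.
v² = 2a·d ⇒ a = v²/(2d) = 9.9000² / (2 × 10.060) = 98.010 / 20.120 = 4.8713 m/s².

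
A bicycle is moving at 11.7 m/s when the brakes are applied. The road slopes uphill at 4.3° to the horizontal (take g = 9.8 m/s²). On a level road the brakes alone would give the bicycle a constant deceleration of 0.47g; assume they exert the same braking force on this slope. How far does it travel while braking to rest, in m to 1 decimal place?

a = 0.47 × 9.8 = 4.606 m/s².
Gravity along the uphill slope adds to the braking deceleration: a_eff = 4.606 + 9.8·sin 4.3° = 4.606 + 0.735 = 5.341 m/s².
Braking distance = v²/(2a) = 11.7000² / (2 × 5.341) = 136.890 / 10.682 = 12.815 m.

Braking distance ≈ 12.8 m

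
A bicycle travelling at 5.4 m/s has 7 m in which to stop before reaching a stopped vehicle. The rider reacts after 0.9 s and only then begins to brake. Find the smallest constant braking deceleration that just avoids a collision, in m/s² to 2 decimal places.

Required deceleration ≈ 6.81 m/s²

Distance covered during reaction = 5.4000 × 0.9 = 4.860 m.
Distance available for braking: 7 − 4.860 = 2.140 m.
v² = 2a·d ⇒ a = v²/(2d) = 5.4000² / (2 × 2.140) = 29.160 / 4.280 = 6.8131 m/s².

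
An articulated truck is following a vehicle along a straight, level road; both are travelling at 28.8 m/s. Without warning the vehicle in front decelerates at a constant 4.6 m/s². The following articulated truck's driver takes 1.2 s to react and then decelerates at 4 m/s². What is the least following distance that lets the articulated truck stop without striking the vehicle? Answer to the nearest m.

Leader travels v²/(2a_L) = 829.440 / 9.200 = 90.157 m before stopping.
Follower covers v·t_r = 28.8000 × 1.2 = 34.560 m while reacting, then v²/(2a_F) = 829.440 / 8.000 = 103.680 m while braking, for a total of 34.560 + 103.680 = 138.240 m.
Since a_F ≤ a_L and the follower starts braking later, the follower is never slower than the leader, so the closest approach is when both have stopped.
Minimum gap = 138.240 − 90.157 = 48.083 m.

Minimum gap ≈ 48 m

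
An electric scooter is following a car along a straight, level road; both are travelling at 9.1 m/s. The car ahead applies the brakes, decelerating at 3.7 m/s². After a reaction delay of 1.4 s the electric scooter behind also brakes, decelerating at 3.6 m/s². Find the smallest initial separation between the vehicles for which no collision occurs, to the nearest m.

Minimum gap ≈ 13 m

Leader travels v²/(2a_L) = 82.810 / 7.400 = 11.191 m before stopping.
Follower covers v·t_r = 9.1000 × 1.4 = 12.740 m while reacting, then v²/(2a_F) = 82.810 / 7.200 = 11.501 m while braking, for a total of 12.740 + 11.501 = 24.241 m.
Since a_F ≤ a_L and the follower starts braking later, the follower is never slower than the leader, so the closest approach is when both have stopped.
Minimum gap = 24.241 − 11.191 = 13.050 m.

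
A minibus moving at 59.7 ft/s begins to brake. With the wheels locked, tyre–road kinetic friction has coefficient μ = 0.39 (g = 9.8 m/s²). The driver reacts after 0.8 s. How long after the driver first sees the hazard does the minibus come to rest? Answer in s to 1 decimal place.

59.7 ft/s × 0.3048 = 18.1966 m/s.
a = μg = 0.39 × 9.8 = 3.822 m/s².
Braking time = v/a = 18.1966 / 3.822 = 4.761 s.
Total = 0.8 + 4.761 = 5.561 s.

Total time ≈ 5.6 s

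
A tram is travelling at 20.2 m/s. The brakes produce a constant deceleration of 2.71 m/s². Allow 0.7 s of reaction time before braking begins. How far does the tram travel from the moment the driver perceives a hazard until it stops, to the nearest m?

Reaction distance = v·t_r = 20.2000 × 0.7 = 14.140 m.
Braking distance = v²/(2a) = 20.2000² / (2 × 2.710) = 408.040 / 5.420 = 75.284 m.
Total = 14.140 + 75.284 = 89.424 m.

Total stopping distance ≈ 89 m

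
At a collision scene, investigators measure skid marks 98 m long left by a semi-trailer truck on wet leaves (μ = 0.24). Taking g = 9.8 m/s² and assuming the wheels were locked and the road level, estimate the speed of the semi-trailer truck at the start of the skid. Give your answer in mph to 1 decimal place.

Deceleration a = μg = 0.24 × 9.8 = 2.352 m/s².
v = √(2a·d) = √(2 × 2.352 × 98) = √460.992 = 21.4707 m/s.
= 21.4707 ÷ 0.44704 = 48.029 mph.

Initial speed ≈ 48.0 mph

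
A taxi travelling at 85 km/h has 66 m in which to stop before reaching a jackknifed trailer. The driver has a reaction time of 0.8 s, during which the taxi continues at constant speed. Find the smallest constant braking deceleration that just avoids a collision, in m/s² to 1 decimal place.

Required deceleration ≈ 5.9 m/s²

85 km/h ÷ 3.6 = 23.6111 m/s.
Distance covered during reaction = 23.6111 × 0.8 = 18.889 m.
Distance available for braking: 66 − 18.889 = 47.111 m.
v² = 2a·d ⇒ a = v²/(2d) = 23.6111² / (2 × 47.111) = 557.484 / 94.222 = 5.9167 m/s².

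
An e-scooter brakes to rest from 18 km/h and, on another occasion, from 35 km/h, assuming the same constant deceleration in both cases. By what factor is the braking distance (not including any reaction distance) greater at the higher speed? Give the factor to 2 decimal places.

Factor ≈ 3.78

Braking distance d = v²/(2a), so with a fixed, d ∝ v².
Factor = (35/18)² = 1.9444² = 3.7807.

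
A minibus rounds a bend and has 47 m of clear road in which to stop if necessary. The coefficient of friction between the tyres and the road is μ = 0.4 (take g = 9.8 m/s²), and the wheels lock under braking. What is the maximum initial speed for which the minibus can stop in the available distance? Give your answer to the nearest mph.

a = μg = 0.4 × 9.8 = 3.920 m/s².
v²/(2a) = d ⇒ v = √(2 × 3.920 × 47) = √368.48 = 19.1958 m/s.
19.1958 m/s ÷ 0.44704 = 42.940 mph.

Maximum speed ≈ 43 mph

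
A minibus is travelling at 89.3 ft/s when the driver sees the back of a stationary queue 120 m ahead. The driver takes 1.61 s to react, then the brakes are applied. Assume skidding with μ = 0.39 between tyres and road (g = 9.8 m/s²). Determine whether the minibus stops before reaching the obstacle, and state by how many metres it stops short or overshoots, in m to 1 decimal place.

89.3 ft/s × 0.3048 = 27.2186 m/s.
a = μg = 0.39 × 9.8 = 3.822 m/s².
Reaction distance = 27.2186 × 1.61 = 43.822 m.
Braking distance = v²/(2a) = 740.852 / 7.644 = 96.919 m.
Total stopping distance = 43.822 + 96.919 = 140.741 m, vs 120 m available — it cannot stop in time and overshoots by 140.741 − 120 = 20.741 m.

No — it overshoots by 20.7 m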